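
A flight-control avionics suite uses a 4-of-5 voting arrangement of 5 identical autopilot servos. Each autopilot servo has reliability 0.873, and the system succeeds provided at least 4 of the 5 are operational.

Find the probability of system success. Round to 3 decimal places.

0.876

R = Σ_{i=4}^{5} C(5,i) p^i (1−p)^{5−i} with p = 0.873
C(5,4)·0.873^4·0.127^1 = 0.36883
C(5,5)·0.873^5·0.127^0 = 0.50707
Sum = 0.876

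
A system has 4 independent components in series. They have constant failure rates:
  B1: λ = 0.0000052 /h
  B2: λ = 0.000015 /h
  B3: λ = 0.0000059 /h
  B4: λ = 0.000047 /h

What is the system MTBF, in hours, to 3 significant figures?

13700

Series of exponential components: λ_sys = Σ λ_i
λ_sys = 0.0000052 + 0.000015 + 0.0000059 + 0.000047 = 7.3100e-05 /h
MTBF = 1 / λ_sys = 13700 h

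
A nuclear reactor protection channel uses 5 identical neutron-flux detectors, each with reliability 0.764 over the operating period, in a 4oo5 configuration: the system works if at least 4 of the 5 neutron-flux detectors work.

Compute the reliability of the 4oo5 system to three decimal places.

0.662

R = Σ_{i=4}^{5} C(5,i) p^i (1−p)^{5−i} with p = 0.764
C(5,4)·0.764^4·0.236^1 = 0.40203
C(5,5)·0.764^5·0.236^0 = 0.26030
Sum = 0.662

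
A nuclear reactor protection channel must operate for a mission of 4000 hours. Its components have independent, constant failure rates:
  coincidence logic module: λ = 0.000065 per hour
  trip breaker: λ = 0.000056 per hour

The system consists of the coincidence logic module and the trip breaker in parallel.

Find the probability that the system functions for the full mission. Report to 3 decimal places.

R(coincidence logic module) = exp(−0.000065 × 4000) = 0.77105
R(trip breaker) = exp(−0.000056 × 4000) = 0.79932
Parallel (coincidence logic module and trip breaker): 1 − (1 − 0.77105)(1 − 0.79932) = 0.954

0.954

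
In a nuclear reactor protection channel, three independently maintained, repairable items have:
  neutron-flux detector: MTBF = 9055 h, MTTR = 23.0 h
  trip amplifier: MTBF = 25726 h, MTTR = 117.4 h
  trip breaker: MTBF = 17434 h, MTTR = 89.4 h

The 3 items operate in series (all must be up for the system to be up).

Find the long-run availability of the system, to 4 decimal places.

A(neutron-flux detector) = MTBF/(MTBF+MTTR) = 9055/(9055+23.0) = 0.997466
A(trip amplifier) = MTBF/(MTBF+MTTR) = 25726/(25726+117.4) = 0.995457
A(trip breaker) = MTBF/(MTBF+MTTR) = 17434/(17434+89.4) = 0.994898
Series availability: 0.997466 × 0.995457 × 0.994898 = 0.9879

0.9879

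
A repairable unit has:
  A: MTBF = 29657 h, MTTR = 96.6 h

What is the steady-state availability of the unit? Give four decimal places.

0.9968

A(A) = MTBF/(MTBF+MTTR) = 29657/(29657+96.6) = 0.9968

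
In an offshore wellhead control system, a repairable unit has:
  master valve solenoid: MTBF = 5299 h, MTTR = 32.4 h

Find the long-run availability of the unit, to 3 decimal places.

A(master valve solenoid) = MTBF/(MTBF+MTTR) = 5299/(5299+32.4) = 0.994

0.994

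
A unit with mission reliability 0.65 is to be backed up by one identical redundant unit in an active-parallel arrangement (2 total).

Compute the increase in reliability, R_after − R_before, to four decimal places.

0.2275

R_before = 0.65
R_after = 1 − (1 − 0.65)^2 = 0.8775
ΔR = 0.8775 − 0.65 = 0.2275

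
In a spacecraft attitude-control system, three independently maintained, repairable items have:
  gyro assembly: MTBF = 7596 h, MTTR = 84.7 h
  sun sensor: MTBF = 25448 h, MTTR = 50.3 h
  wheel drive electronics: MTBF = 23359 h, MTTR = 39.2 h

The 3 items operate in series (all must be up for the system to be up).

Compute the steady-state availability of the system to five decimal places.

A(gyro assembly) = MTBF/(MTBF+MTTR) = 7596/(7596+84.7) = 0.988972
A(sun sensor) = MTBF/(MTBF+MTTR) = 25448/(25448+50.3) = 0.998027
A(wheel drive electronics) = MTBF/(MTBF+MTTR) = 23359/(23359+39.2) = 0.998325
Series availability: 0.988972 × 0.998027 × 0.998325 = 0.98537

0.98537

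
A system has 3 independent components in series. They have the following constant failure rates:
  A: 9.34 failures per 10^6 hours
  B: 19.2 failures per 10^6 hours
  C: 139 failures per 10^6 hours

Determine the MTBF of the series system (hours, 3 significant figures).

5970

Series of exponential components: λ_sys = Σ λ_i
λ_sys = 0.00000934 + 0.0000192 + 0.000139 = 1.6754e-04 /h
MTBF = 1 / λ_sys = 5970 h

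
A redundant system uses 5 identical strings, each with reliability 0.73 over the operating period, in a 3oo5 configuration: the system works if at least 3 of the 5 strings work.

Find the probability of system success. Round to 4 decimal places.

0.8743

R = Σ_{i=3}^{5} C(5,i) p^i (1−p)^{5−i} with p = 0.73
C(5,3)·0.73^3·0.27^2 = 0.283593
C(5,4)·0.73^4·0.27^1 = 0.383376
C(5,5)·0.73^5·0.27^0 = 0.207307
Sum = 0.8743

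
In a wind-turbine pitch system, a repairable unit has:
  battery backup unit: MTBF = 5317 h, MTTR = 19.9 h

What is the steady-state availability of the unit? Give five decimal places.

0.99627

A(battery backup unit) = MTBF/(MTBF+MTTR) = 5317/(5317+19.9) = 0.99627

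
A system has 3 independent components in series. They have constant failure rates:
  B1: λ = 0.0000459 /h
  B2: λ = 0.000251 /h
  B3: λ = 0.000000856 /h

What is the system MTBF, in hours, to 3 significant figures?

3360

Series of exponential components: λ_sys = Σ λ_i
λ_sys = 0.0000459 + 0.000251 + 0.000000856 = 2.9776e-04 /h
MTBF = 1 / λ_sys = 3360 h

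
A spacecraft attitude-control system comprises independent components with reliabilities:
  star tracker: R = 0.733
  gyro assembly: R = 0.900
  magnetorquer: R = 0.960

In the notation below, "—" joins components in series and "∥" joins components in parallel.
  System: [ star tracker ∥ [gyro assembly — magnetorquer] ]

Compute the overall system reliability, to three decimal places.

0.964

Series (gyro assembly and magnetorquer): 0.90000 × 0.96000 = 0.86400
Parallel (star tracker and [0.86400]): 1 − (1 − 0.73300)(1 − 0.86400) = 0.964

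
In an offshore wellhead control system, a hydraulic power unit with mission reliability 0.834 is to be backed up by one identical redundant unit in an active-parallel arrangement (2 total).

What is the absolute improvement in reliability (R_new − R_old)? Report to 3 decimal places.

0.138

R_before = 0.834
R_after = 1 − (1 − 0.834)^2 = 0.972
ΔR = 0.972 − 0.834 = 0.138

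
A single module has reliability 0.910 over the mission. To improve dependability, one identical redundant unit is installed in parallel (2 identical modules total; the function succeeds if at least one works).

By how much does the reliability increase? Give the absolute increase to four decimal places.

0.0819

R_before = 0.910
R_after = 1 − (1 − 0.910)^2 = 0.9919
ΔR = 0.9919 − 0.910 = 0.0819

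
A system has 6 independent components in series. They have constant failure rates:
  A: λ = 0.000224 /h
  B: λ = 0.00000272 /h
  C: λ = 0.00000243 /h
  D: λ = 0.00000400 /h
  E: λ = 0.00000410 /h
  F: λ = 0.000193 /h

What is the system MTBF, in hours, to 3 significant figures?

2320

Series of exponential components: λ_sys = Σ λ_i
λ_sys = 0.000224 + 0.00000272 + 0.00000243 + 0.00000400 + 0.00000410 + 0.000193 = 4.3025e-04 /h
MTBF = 1 / λ_sys = 2320 h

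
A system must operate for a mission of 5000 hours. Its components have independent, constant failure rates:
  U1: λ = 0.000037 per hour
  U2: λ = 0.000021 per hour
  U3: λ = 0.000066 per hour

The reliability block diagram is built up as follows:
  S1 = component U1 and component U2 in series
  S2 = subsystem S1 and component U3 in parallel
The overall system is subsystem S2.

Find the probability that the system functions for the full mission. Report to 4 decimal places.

0.9292

R(U1) = exp(−0.000037 × 5000) = 0.831104
R(U2) = exp(−0.000021 × 5000) = 0.900325
R(U3) = exp(−0.000066 × 5000) = 0.718924
Series (U1 and U2): 0.831104 × 0.900325 = 0.748264
Parallel ([0.748264] and U3): 1 − (1 − 0.748264)(1 − 0.718924) = 0.9292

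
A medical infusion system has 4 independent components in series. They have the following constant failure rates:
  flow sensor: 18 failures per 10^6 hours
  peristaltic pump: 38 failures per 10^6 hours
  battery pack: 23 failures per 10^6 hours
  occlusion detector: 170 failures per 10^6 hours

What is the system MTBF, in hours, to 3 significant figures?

4020

Series of exponential components: λ_sys = Σ λ_i
λ_sys = 0.000018 + 0.000038 + 0.000023 + 0.00017 = 2.4900e-04 /h
MTBF = 1 / λ_sys = 4020 h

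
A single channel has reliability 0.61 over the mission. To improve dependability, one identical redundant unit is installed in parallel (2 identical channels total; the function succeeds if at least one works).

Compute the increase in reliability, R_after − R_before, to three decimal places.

0.238

R_before = 0.61
R_after = 1 − (1 − 0.61)^2 = 0.848
ΔR = 0.848 − 0.61 = 0.238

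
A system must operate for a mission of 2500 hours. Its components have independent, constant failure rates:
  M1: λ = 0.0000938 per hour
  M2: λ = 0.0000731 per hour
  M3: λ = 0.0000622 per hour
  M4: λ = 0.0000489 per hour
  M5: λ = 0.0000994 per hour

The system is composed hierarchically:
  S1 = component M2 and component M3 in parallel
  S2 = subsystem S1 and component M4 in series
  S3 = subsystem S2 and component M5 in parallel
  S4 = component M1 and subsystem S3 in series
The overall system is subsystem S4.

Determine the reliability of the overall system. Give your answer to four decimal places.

R(M1) = exp(−0.0000938 × 2500) = 0.790966
R(M2) = exp(−0.0000731 × 2500) = 0.832976
R(M3) = exp(−0.0000622 × 2500) = 0.855987
R(M4) = exp(−0.0000489 × 2500) = 0.884927
R(M5) = exp(−0.0000994 × 2500) = 0.779970
Parallel (M2 and M3): 1 − (1 − 0.832976)(1 − 0.855987) = 0.975946
Series ([0.975946] and M4): 0.975946 × 0.884927 = 0.863641
Parallel ([0.863641] and M5): 1 − (1 − 0.863641)(1 − 0.779970) = 0.969997
Series (M1 and [0.969997]): 0.790966 × 0.969997 = 0.7672

0.7672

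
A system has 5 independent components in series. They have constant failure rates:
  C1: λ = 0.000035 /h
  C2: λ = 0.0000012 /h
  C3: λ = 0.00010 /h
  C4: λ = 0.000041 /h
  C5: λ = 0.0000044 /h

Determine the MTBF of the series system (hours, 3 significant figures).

5510

Series of exponential components: λ_sys = Σ λ_i
λ_sys = 0.000035 + 0.0000012 + 0.00010 + 0.000041 + 0.0000044 = 1.8160e-04 /h
MTBF = 1 / λ_sys = 5510 h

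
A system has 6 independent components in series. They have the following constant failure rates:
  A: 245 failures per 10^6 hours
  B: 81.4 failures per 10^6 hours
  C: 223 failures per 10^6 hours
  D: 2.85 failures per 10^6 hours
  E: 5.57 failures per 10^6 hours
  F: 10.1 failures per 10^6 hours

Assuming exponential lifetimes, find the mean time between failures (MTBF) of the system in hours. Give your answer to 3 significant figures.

Series of exponential components: λ_sys = Σ λ_i
λ_sys = 0.000245 + 0.0000814 + 0.000223 + 0.00000285 + 0.00000557 + 0.0000101 = 5.6792e-04 /h
MTBF = 1 / λ_sys = 1760 h

1760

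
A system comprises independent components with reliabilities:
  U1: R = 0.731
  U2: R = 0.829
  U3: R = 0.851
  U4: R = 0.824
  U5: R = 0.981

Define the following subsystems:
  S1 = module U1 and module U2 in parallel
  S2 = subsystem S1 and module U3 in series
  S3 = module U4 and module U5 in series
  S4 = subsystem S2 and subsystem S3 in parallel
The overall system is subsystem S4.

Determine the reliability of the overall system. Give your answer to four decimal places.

Parallel (U1 and U2): 1 − (1 − 0.731000)(1 − 0.829000) = 0.954001
Series ([0.954001] and U3): 0.954001 × 0.851000 = 0.811855
Series (U4 and U5): 0.824000 × 0.981000 = 0.808344
Parallel ([0.811855] and [0.808344]): 1 − (1 − 0.811855)(1 − 0.808344) = 0.9639

0.9639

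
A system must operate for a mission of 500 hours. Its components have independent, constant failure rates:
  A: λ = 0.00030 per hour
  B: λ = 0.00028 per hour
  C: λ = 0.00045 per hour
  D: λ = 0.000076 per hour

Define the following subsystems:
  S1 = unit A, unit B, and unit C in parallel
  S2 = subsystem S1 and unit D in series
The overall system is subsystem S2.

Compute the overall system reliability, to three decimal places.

R(A) = exp(−0.00030 × 500) = 0.86071
R(B) = exp(−0.00028 × 500) = 0.86936
R(C) = exp(−0.00045 × 500) = 0.79852
R(D) = exp(−0.000076 × 500) = 0.96271
Parallel (A, B, and C): 1 − (1 − 0.86071)(1 − 0.86936)(1 − 0.79852) = 0.99633
Series ([0.99633] and D): 0.99633 × 0.96271 = 0.959

0.959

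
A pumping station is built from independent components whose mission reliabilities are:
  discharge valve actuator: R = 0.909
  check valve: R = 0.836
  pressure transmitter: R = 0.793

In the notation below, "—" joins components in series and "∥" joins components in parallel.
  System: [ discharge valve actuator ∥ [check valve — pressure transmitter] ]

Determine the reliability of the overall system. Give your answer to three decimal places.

0.969

Series (check valve and pressure transmitter): 0.83600 × 0.79300 = 0.66295
Parallel (discharge valve actuator and [0.66295]): 1 − (1 − 0.90900)(1 − 0.66295) = 0.969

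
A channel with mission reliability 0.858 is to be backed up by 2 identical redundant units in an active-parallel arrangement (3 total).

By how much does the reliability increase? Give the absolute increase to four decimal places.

R_before = 0.858
R_after = 1 − (1 − 0.858)^3 = 0.9971
ΔR = 0.9971 − 0.858 = 0.1391

0.1391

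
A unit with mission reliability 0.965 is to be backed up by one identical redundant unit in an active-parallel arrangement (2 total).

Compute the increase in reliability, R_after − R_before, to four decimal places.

R_before = 0.965
R_after = 1 − (1 − 0.965)^2 = 0.9988
ΔR = 0.9988 − 0.965 = 0.0338

0.0338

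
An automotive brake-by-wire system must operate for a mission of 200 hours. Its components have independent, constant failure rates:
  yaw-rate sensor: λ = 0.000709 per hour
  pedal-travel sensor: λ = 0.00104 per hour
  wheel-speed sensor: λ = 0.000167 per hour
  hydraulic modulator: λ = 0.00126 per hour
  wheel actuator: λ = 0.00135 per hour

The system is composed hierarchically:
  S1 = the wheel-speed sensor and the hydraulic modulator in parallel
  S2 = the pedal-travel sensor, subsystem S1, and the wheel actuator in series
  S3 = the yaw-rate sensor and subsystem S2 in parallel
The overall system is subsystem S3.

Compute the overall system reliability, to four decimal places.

0.9492

R(yaw-rate sensor) = exp(−0.000709 × 200) = 0.867795
R(pedal-travel sensor) = exp(−0.00104 × 200) = 0.812207
R(wheel-speed sensor) = exp(−0.000167 × 200) = 0.967152
R(hydraulic modulator) = exp(−0.00126 × 200) = 0.777245
R(wheel actuator) = exp(−0.00135 × 200) = 0.763379
Parallel (wheel-speed sensor and hydraulic modulator): 1 − (1 − 0.967152)(1 − 0.777245) = 0.992683
Series (pedal-travel sensor, [0.992683], and wheel actuator): 0.812207 × 0.992683 × 0.763379 = 0.615485
Parallel (yaw-rate sensor and [0.615485]): 1 − (1 − 0.867795)(1 − 0.615485) = 0.9492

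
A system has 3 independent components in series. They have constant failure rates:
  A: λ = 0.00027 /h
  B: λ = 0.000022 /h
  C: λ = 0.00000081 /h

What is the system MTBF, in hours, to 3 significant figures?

3420

Series of exponential components: λ_sys = Σ λ_i
λ_sys = 0.00027 + 0.000022 + 0.00000081 = 2.9281e-04 /h
MTBF = 1 / λ_sys = 3420 h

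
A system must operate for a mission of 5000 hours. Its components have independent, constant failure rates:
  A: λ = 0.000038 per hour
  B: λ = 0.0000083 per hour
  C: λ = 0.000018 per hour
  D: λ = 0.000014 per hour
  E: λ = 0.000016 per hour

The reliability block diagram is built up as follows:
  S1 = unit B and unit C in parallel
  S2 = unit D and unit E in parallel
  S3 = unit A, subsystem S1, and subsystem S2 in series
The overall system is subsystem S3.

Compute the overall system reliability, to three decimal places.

R(A) = exp(−0.000038 × 5000) = 0.82696
R(B) = exp(−0.0000083 × 5000) = 0.95935
R(C) = exp(−0.000018 × 5000) = 0.91393
R(D) = exp(−0.000014 × 5000) = 0.93239
R(E) = exp(−0.000016 × 5000) = 0.92312
Parallel (B and C): 1 − (1 − 0.95935)(1 − 0.91393) = 0.99650
Parallel (D and E): 1 − (1 − 0.93239)(1 − 0.92312) = 0.99480
Series (A, [0.99650], and [0.99480]): 0.82696 × 0.99650 × 0.99480 = 0.820

0.820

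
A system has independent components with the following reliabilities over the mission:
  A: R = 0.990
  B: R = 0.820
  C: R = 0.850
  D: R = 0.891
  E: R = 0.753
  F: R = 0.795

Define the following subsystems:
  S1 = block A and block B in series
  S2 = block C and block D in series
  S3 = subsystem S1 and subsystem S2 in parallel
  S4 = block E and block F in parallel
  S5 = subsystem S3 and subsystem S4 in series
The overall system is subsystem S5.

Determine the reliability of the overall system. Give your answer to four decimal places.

0.9060

Series (A and B): 0.990000 × 0.820000 = 0.811800
Series (C and D): 0.850000 × 0.891000 = 0.757350
Parallel ([0.811800] and [0.757350]): 1 − (1 − 0.811800)(1 − 0.757350) = 0.954333
Parallel (E and F): 1 − (1 − 0.753000)(1 − 0.795000) = 0.949365
Series ([0.954333] and [0.949365]): 0.954333 × 0.949365 = 0.9060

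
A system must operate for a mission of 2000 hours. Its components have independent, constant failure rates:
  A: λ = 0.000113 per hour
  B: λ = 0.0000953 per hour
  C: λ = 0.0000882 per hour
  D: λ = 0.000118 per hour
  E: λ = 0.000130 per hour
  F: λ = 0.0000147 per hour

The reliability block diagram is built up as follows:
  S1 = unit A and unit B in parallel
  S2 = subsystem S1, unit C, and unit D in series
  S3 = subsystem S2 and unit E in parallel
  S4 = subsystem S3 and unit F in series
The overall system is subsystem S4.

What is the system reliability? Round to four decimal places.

0.8907

R(A) = exp(−0.000113 × 2000) = 0.797718
R(B) = exp(−0.0000953 × 2000) = 0.826463
R(C) = exp(−0.0000882 × 2000) = 0.838283
R(D) = exp(−0.000118 × 2000) = 0.789781
R(E) = exp(−0.000130 × 2000) = 0.771052
R(F) = exp(−0.0000147 × 2000) = 0.971028
Parallel (A and B): 1 − (1 − 0.797718)(1 − 0.826463) = 0.964897
Series ([0.964897], C, and D): 0.964897 × 0.838283 × 0.789781 = 0.638820
Parallel ([0.638820] and E): 1 − (1 − 0.638820)(1 − 0.771052) = 0.917309
Series ([0.917309] and F): 0.917309 × 0.971028 = 0.8907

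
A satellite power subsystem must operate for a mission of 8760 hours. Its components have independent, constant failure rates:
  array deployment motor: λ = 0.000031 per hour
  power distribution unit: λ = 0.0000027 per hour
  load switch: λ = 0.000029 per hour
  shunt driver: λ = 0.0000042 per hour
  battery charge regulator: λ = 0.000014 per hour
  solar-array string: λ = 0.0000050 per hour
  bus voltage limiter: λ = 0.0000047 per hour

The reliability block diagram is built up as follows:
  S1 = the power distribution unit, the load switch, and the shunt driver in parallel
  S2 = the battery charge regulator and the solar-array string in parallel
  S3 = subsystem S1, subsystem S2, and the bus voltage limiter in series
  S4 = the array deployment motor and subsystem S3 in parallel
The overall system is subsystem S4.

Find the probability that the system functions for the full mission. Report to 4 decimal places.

0.9892

R(array deployment motor) = exp(−0.000031 × 8760) = 0.762190
R(power distribution unit) = exp(−0.0000027 × 8760) = 0.976626
R(load switch) = exp(−0.000029 × 8760) = 0.775661
R(shunt driver) = exp(−0.0000042 × 8760) = 0.963877
R(battery charge regulator) = exp(−0.000014 × 8760) = 0.884582
R(solar-array string) = exp(−0.0000050 × 8760) = 0.957145
R(bus voltage limiter) = exp(−0.0000047 × 8760) = 0.959664
Parallel (power distribution unit, load switch, and shunt driver): 1 − (1 − 0.976626)(1 − 0.775661)(1 − 0.963877) = 0.999811
Parallel (battery charge regulator and solar-array string): 1 − (1 − 0.884582)(1 − 0.957145) = 0.995054
Series ([0.999811], [0.995054], and bus voltage limiter): 0.999811 × 0.995054 × 0.959664 = 0.954737
Parallel (array deployment motor and [0.954737]): 1 − (1 − 0.762190)(1 − 0.954737) = 0.9892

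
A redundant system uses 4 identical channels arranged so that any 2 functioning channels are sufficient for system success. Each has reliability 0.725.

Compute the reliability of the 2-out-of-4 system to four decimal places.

0.9340

R = Σ_{i=2}^{4} C(4,i) p^i (1−p)^{4−i} with p = 0.725
C(4,2)·0.725^2·0.275^2 = 0.238502
C(4,3)·0.725^3·0.275^1 = 0.419186
C(4,4)·0.725^4·0.275^0 = 0.276282
Sum = 0.9340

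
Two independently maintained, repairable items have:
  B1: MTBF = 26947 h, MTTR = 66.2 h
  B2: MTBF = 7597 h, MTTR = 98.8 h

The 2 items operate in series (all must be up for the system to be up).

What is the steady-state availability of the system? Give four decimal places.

A(B1) = MTBF/(MTBF+MTTR) = 26947/(26947+66.2) = 0.997549
A(B2) = MTBF/(MTBF+MTTR) = 7597/(7597+98.8) = 0.987162
Series availability: 0.997549 × 0.987162 = 0.9847

0.9847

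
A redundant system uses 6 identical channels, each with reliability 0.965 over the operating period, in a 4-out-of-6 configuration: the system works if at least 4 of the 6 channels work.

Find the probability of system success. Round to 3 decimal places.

R = Σ_{i=4}^{6} C(6,i) p^i (1−p)^{6−i} with p = 0.965
C(6,4)·0.965^4·0.035^2 = 0.01593
C(6,5)·0.965^5·0.035^1 = 0.17573
C(6,6)·0.965^6·0.035^0 = 0.80754
Sum = 0.999

0.999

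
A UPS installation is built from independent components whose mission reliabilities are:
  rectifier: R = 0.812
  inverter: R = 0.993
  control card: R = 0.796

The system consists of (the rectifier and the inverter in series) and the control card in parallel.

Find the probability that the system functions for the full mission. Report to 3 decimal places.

Series (rectifier and inverter): 0.81200 × 0.99300 = 0.80632
Parallel ([0.80632] and control card): 1 − (1 − 0.80632)(1 − 0.79600) = 0.960

0.960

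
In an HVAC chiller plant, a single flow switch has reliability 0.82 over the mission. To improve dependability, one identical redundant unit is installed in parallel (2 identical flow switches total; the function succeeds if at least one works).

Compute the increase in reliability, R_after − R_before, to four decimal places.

R_before = 0.82
R_after = 1 − (1 − 0.82)^2 = 0.9676
ΔR = 0.9676 − 0.82 = 0.1476

0.1476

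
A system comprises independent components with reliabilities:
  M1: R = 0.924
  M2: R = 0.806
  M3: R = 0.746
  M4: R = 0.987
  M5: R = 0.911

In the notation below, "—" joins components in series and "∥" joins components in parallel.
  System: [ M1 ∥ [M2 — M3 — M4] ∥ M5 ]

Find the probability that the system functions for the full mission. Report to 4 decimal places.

Series (M2, M3, and M4): 0.806000 × 0.746000 × 0.987000 = 0.593459
Parallel (M1, [0.593459], and M5): 1 − (1 − 0.924000)(1 − 0.593459)(1 − 0.911000) = 0.9973

0.9973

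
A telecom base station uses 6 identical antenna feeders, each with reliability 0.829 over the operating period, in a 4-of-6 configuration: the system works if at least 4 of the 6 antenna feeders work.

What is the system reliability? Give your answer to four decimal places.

R = Σ_{i=4}^{6} C(6,i) p^i (1−p)^{6−i} with p = 0.829
C(6,4)·0.829^4·0.171^2 = 0.207158
C(6,5)·0.829^5·0.171^1 = 0.401717
C(6,6)·0.829^6·0.171^0 = 0.324584
Sum = 0.9335

0.9335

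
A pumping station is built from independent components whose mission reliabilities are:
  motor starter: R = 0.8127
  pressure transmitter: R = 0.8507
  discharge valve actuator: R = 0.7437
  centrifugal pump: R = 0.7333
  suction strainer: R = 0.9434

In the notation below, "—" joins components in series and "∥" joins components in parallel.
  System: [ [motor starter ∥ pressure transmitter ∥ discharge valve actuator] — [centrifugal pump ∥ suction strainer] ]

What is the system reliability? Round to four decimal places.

Parallel (motor starter, pressure transmitter, and discharge valve actuator): 1 − (1 − 0.812700)(1 − 0.850700)(1 − 0.743700) = 0.992833
Parallel (centrifugal pump and suction strainer): 1 − (1 − 0.733300)(1 − 0.943400) = 0.984905
Series ([0.992833] and [0.984905]): 0.992833 × 0.984905 = 0.9778

0.9778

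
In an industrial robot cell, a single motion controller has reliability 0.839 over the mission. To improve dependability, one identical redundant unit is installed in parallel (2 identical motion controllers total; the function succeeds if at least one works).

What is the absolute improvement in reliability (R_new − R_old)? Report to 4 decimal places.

R_before = 0.839
R_after = 1 − (1 − 0.839)^2 = 0.9741
ΔR = 0.9741 − 0.839 = 0.1351

0.1351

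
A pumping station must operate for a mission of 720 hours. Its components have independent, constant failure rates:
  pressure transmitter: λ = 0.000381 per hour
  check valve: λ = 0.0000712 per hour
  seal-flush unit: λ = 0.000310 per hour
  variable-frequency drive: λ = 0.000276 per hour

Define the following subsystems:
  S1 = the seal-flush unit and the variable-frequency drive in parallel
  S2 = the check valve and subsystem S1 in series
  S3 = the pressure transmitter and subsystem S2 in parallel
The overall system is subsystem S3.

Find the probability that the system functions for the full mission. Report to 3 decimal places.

R(pressure transmitter) = exp(−0.000381 × 720) = 0.76009
R(check valve) = exp(−0.0000712 × 720) = 0.95003
R(seal-flush unit) = exp(−0.000310 × 720) = 0.79995
R(variable-frequency drive) = exp(−0.000276 × 720) = 0.81978
Parallel (seal-flush unit and variable-frequency drive): 1 − (1 − 0.79995)(1 − 0.81978) = 0.96395
Series (check valve and [0.96395]): 0.95003 × 0.96395 = 0.91578
Parallel (pressure transmitter and [0.91578]): 1 − (1 − 0.76009)(1 − 0.91578) = 0.980

0.980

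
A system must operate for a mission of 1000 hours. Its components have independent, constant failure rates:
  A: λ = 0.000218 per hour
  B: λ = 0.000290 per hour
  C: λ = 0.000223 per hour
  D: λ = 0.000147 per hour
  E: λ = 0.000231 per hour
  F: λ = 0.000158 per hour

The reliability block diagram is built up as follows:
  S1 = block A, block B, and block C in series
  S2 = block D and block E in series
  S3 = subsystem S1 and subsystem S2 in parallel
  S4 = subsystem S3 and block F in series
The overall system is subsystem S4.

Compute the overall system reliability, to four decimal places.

0.7145

R(A) = exp(−0.000218 × 1000) = 0.804125
R(B) = exp(−0.000290 × 1000) = 0.748264
R(C) = exp(−0.000223 × 1000) = 0.800115
R(D) = exp(−0.000147 × 1000) = 0.863294
R(E) = exp(−0.000231 × 1000) = 0.793739
R(F) = exp(−0.000158 × 1000) = 0.853850
Series (A, B, and C): 0.804125 × 0.748264 × 0.800115 = 0.481427
Series (D and E): 0.863294 × 0.793739 = 0.685230
Parallel ([0.481427] and [0.685230]): 1 − (1 − 0.481427)(1 − 0.685230) = 0.836769
Series ([0.836769] and F): 0.836769 × 0.853850 = 0.7145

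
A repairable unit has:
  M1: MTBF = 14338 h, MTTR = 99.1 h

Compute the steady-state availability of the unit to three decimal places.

A(M1) = MTBF/(MTBF+MTTR) = 14338/(14338+99.1) = 0.993

0.993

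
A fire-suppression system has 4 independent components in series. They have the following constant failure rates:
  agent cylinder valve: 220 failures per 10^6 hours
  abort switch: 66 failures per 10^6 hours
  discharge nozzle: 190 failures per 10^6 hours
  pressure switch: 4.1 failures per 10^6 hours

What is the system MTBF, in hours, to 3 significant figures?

Series of exponential components: λ_sys = Σ λ_i
λ_sys = 0.00022 + 0.000066 + 0.00019 + 0.0000041 = 4.8010e-04 /h
MTBF = 1 / λ_sys = 2080 h

2080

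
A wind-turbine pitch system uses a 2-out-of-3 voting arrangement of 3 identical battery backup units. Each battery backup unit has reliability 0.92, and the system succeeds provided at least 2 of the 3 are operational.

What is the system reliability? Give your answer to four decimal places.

0.9818

R = Σ_{i=2}^{3} C(3,i) p^i (1−p)^{3−i} with p = 0.92
C(3,2)·0.92^2·0.08^1 = 0.203136
C(3,3)·0.92^3·0.08^0 = 0.778688
Sum = 0.9818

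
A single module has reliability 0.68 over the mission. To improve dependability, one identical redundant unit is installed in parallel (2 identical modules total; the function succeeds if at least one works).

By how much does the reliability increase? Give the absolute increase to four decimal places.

0.2176

R_before = 0.68
R_after = 1 − (1 − 0.68)^2 = 0.8976
ΔR = 0.8976 − 0.68 = 0.2176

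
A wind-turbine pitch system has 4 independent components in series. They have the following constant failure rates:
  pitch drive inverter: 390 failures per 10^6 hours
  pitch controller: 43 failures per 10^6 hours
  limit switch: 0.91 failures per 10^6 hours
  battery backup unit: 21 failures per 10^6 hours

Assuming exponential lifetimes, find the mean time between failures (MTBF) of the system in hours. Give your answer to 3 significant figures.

Series of exponential components: λ_sys = Σ λ_i
λ_sys = 0.00039 + 0.000043 + 0.00000091 + 0.000021 = 4.5491e-04 /h
MTBF = 1 / λ_sys = 2200 h

2200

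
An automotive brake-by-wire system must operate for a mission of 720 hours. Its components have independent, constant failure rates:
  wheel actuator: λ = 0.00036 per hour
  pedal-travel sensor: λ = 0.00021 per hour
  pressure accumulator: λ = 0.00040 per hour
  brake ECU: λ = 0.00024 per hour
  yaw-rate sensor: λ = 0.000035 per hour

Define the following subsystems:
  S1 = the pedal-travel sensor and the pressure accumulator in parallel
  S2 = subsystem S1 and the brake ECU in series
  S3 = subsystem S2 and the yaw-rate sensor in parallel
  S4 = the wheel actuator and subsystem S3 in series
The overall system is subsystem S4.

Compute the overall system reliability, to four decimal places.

0.7681

R(wheel actuator) = exp(−0.00036 × 720) = 0.771669
R(pedal-travel sensor) = exp(−0.00021 × 720) = 0.859676
R(pressure accumulator) = exp(−0.00040 × 720) = 0.749762
R(brake ECU) = exp(−0.00024 × 720) = 0.841306
R(yaw-rate sensor) = exp(−0.000035 × 720) = 0.975115
Parallel (pedal-travel sensor and pressure accumulator): 1 − (1 − 0.859676)(1 − 0.749762) = 0.964886
Series ([0.964886] and brake ECU): 0.964886 × 0.841306 = 0.811764
Parallel ([0.811764] and yaw-rate sensor): 1 − (1 − 0.811764)(1 − 0.975115) = 0.995316
Series (wheel actuator and [0.995316]): 0.771669 × 0.995316 = 0.7681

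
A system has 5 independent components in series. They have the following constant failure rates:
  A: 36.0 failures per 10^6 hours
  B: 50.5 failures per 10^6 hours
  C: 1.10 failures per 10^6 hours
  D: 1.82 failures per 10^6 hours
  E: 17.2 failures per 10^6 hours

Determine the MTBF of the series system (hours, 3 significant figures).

Series of exponential components: λ_sys = Σ λ_i
λ_sys = 0.0000360 + 0.0000505 + 0.00000110 + 0.00000182 + 0.0000172 = 1.0662e-04 /h
MTBF = 1 / λ_sys = 9380 h

9380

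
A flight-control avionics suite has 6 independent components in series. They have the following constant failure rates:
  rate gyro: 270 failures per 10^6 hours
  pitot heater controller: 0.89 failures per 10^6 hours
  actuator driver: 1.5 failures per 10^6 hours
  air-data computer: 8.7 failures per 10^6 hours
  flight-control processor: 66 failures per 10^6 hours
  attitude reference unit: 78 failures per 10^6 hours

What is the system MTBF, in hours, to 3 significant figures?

Series of exponential components: λ_sys = Σ λ_i
λ_sys = 0.00027 + 0.00000089 + 0.0000015 + 0.0000087 + 0.000066 + 0.000078 = 4.2509e-04 /h
MTBF = 1 / λ_sys = 2350 h

2350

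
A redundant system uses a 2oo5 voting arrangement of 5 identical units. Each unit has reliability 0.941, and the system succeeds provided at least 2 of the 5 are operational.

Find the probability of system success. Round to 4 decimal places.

0.9999

R = Σ_{i=2}^{5} C(5,i) p^i (1−p)^{5−i} with p = 0.941
C(5,2)·0.941^2·0.059^3 = 0.001819
C(5,3)·0.941^3·0.059^2 = 0.029005
C(5,4)·0.941^4·0.059^1 = 0.231303
C(5,5)·0.941^5·0.059^0 = 0.737816
Sum = 0.9999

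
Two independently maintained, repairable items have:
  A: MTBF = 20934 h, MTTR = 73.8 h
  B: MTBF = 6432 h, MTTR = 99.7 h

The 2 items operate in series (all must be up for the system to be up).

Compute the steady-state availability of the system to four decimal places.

A(A) = MTBF/(MTBF+MTTR) = 20934/(20934+73.8) = 0.996487
A(B) = MTBF/(MTBF+MTTR) = 6432/(6432+99.7) = 0.984736
Series availability: 0.996487 × 0.984736 = 0.9813

0.9813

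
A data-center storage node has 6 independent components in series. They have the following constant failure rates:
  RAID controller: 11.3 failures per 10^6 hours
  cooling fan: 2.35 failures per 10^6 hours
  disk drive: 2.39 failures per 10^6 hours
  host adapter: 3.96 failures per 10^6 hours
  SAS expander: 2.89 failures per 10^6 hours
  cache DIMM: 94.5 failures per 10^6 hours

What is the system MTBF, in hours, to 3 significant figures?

8520

Series of exponential components: λ_sys = Σ λ_i
λ_sys = 0.0000113 + 0.00000235 + 0.00000239 + 0.00000396 + 0.00000289 + 0.0000945 = 1.1739e-04 /h
MTBF = 1 / λ_sys = 8520 h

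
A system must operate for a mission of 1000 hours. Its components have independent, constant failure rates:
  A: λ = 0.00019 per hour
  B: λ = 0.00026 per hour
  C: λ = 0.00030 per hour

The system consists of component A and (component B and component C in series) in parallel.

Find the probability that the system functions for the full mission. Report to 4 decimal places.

R(A) = exp(−0.00019 × 1000) = 0.826959
R(B) = exp(−0.00026 × 1000) = 0.771052
R(C) = exp(−0.00030 × 1000) = 0.740818
Series (B and C): 0.771052 × 0.740818 = 0.571209
Parallel (A and [0.571209]): 1 − (1 − 0.826959)(1 − 0.571209) = 0.9258

0.9258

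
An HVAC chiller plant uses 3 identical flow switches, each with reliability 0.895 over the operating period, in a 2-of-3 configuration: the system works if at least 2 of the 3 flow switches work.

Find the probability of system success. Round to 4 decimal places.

0.9692

R = Σ_{i=2}^{3} C(3,i) p^i (1−p)^{3−i} with p = 0.895
C(3,2)·0.895^2·0.105^1 = 0.252323
C(3,3)·0.895^3·0.105^0 = 0.716917
Sum = 0.9692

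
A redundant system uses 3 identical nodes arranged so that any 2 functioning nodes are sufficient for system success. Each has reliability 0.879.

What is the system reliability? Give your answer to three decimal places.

0.960

R = Σ_{i=2}^{3} C(3,i) p^i (1−p)^{3−i} with p = 0.879
C(3,2)·0.879^2·0.121^1 = 0.28047
C(3,3)·0.879^3·0.121^0 = 0.67915
Sum = 0.960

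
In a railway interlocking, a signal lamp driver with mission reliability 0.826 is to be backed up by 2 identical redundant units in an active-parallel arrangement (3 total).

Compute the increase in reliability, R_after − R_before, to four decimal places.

0.1687

R_before = 0.826
R_after = 1 − (1 − 0.826)^3 = 0.9947
ΔR = 0.9947 − 0.826 = 0.1687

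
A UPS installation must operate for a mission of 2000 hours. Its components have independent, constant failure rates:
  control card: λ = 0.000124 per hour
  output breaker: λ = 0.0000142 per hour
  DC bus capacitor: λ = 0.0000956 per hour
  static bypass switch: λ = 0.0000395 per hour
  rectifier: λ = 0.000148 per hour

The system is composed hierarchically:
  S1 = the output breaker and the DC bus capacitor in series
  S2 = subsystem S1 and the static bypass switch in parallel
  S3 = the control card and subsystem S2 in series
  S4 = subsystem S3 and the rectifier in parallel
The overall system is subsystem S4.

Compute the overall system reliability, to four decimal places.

0.9407

R(control card) = exp(−0.000124 × 2000) = 0.780360
R(output breaker) = exp(−0.0000142 × 2000) = 0.971999
R(DC bus capacitor) = exp(−0.0000956 × 2000) = 0.825967
R(static bypass switch) = exp(−0.0000395 × 2000) = 0.924040
R(rectifier) = exp(−0.000148 × 2000) = 0.743787
Series (output breaker and DC bus capacitor): 0.971999 × 0.825967 = 0.802839
Parallel ([0.802839] and static bypass switch): 1 − (1 − 0.802839)(1 − 0.924040) = 0.985024
Series (control card and [0.985024]): 0.780360 × 0.985024 = 0.768673
Parallel ([0.768673] and rectifier): 1 − (1 − 0.768673)(1 − 0.743787) = 0.9407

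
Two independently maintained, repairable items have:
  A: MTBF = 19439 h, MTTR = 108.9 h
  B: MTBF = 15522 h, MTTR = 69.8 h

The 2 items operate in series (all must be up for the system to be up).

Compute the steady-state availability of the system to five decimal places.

0.98998

A(A) = MTBF/(MTBF+MTTR) = 19439/(19439+108.9) = 0.994429
A(B) = MTBF/(MTBF+MTTR) = 15522/(15522+69.8) = 0.995523
Series availability: 0.994429 × 0.995523 = 0.98998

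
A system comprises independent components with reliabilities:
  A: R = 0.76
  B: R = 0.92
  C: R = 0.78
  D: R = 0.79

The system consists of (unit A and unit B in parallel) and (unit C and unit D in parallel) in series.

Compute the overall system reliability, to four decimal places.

Parallel (A and B): 1 − (1 − 0.760000)(1 − 0.920000) = 0.980800
Parallel (C and D): 1 − (1 − 0.780000)(1 − 0.790000) = 0.953800
Series ([0.980800] and [0.953800]): 0.980800 × 0.953800 = 0.9355

0.9355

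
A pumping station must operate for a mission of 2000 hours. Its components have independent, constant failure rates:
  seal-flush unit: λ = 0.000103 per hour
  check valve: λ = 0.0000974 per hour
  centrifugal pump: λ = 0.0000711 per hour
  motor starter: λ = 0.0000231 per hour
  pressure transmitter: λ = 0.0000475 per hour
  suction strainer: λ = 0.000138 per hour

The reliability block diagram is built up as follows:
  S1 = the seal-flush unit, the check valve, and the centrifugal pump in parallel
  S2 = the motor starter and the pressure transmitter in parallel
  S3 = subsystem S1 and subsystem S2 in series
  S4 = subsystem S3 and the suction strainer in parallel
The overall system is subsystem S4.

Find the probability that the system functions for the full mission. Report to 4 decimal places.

0.9980

R(seal-flush unit) = exp(−0.000103 × 2000) = 0.813833
R(check valve) = exp(−0.0000974 × 2000) = 0.822999
R(centrifugal pump) = exp(−0.0000711 × 2000) = 0.867448
R(motor starter) = exp(−0.0000231 × 2000) = 0.954851
R(pressure transmitter) = exp(−0.0000475 × 2000) = 0.909373
R(suction strainer) = exp(−0.000138 × 2000) = 0.758813
Parallel (seal-flush unit, check valve, and centrifugal pump): 1 − (1 − 0.813833)(1 − 0.822999)(1 − 0.867448) = 0.995632
Parallel (motor starter and pressure transmitter): 1 − (1 − 0.954851)(1 − 0.909373) = 0.995908
Series ([0.995632] and [0.995908]): 0.995632 × 0.995908 = 0.991558
Parallel ([0.991558] and suction strainer): 1 − (1 − 0.991558)(1 − 0.758813) = 0.9980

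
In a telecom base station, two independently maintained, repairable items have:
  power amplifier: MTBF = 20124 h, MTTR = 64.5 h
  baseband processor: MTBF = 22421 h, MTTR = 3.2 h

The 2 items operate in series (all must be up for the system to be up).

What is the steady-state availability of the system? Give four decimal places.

A(power amplifier) = MTBF/(MTBF+MTTR) = 20124/(20124+64.5) = 0.996805
A(baseband processor) = MTBF/(MTBF+MTTR) = 22421/(22421+3.2) = 0.999857
Series availability: 0.996805 × 0.999857 = 0.9967

0.9967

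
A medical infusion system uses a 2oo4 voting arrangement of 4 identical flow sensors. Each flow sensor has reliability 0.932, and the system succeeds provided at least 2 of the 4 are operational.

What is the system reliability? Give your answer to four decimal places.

R = Σ_{i=2}^{4} C(4,i) p^i (1−p)^{4−i} with p = 0.932
C(4,2)·0.932^2·0.068^2 = 0.024099
C(4,3)·0.932^3·0.068^1 = 0.220200
C(4,4)·0.932^4·0.068^0 = 0.754508
Sum = 0.9988

0.9988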